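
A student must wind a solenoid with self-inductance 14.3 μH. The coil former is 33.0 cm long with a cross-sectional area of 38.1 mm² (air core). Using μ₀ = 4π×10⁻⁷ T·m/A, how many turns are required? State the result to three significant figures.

N ≈ 314 turns

A = 38.1 mm² = 3.810×10^-5 m².
From L = μ₀N²A/ℓ, N = √(Lℓ / (μ₀A)).
N = √[(1.430×10^-5)(0.33) / ((4π×10⁻⁷)×3.810×10^-5)] = √(9.856×10^4) ≈ 313.9.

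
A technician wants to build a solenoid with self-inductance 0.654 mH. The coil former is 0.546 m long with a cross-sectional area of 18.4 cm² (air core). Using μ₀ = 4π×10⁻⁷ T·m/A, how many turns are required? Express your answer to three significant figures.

A = 18.4 cm² = 1.840×10^-3 m².
From L = μ₀N²A/ℓ, N = √(Lℓ / (μ₀A)).
N = √[(6.540×10^-4)(0.546) / ((4π×10⁻⁷)×1.840×10^-3)] = √(1.544×10^5) ≈ 393.0.

N ≈ 393 turns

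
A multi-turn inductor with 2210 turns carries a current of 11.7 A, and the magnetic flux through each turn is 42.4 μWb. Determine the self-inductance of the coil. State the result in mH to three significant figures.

Self-inductance is defined by L = NΦ_B/I (flux linkage over current).
L = (2210)(4.240×10^-5 Wb)/(11.7 A) = 8.009×10^-3 H.

L ≈ 8.01 mH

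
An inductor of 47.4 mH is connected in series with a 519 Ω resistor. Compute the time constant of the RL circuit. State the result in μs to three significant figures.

τ = L/R = (4.740×10^-2 H)/(519 Ω) = 9.133×10^-5 s.

τ ≈ 91.3 μs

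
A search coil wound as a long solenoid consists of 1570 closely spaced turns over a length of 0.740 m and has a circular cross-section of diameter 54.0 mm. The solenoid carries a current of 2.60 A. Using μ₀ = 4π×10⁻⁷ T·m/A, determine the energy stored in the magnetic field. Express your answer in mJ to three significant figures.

U ≈ 32.4 mJ

A = π(d/2)² = π(2.700×10^-2 m)² = 2.290×10^-3 m².
L = μ₀N²A/ℓ = (4π×10⁻⁷)(1570)²(2.290×10^-3)/(0.74) = 9.586×10^-3 H.
U = ½LI² = ½(9.586×10^-3)(2.60)² = 3.240×10^-2 J.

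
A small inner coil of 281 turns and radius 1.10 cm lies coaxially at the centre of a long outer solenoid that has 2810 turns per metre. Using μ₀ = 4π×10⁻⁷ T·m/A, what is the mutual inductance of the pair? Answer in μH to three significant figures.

The outer solenoid produces a uniform field B₁ = μ₀n₁I₁ across the inner coil,
so the flux linkage is N₂Φ = N₂B₁A₂ = μ₀n₁N₂A₂·I₁, giving M = μ₀n₁N₂A₂.
A₂ = πr² = π(1.100×10^-2 m)² = 3.801×10^-4 m².
M = (4π×10⁻⁷)(2810)(281)(3.801×10^-4) = 3.772×10^-4 H.

M ≈ 377 μH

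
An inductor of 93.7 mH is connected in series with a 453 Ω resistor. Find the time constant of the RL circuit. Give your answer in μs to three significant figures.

τ = L/R = (9.370×10^-2 H)/(453 Ω) = 2.068×10^-4 s.

τ ≈ 207 μs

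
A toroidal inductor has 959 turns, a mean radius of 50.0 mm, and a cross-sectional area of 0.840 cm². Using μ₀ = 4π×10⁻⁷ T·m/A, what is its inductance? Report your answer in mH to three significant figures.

L ≈ 0.309 mH

For a thin toroid, L = μ₀N²A/(2πR).
L = (4π×10⁻⁷)(959)²(8.400×10^-5) / (2π×5.000×10^-2 m) = 3.090×10^-4 H.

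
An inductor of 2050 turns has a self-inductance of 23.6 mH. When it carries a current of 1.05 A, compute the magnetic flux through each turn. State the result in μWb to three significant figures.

Φ_B ≈ 12.1 μWb

From L = NΦ_B/I, the flux per turn is Φ_B = LI/N.
Φ_B = (2.360×10^-2 H)(1.05 A)/2050 = 1.209×10^-5 Wb.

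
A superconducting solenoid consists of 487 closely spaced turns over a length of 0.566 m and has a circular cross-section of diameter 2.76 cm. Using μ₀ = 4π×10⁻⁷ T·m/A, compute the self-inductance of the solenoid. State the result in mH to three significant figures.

L ≈ 0.315 mH

A = π(d/2)² = π(1.380×10^-2 m)² = 5.983×10^-4 m².
For a long solenoid, L = μ₀N²A/ℓ.
L = (4π×10⁻⁷)(487)²(5.983×10^-4)/(0.566 m) = 3.150×10^-4 H.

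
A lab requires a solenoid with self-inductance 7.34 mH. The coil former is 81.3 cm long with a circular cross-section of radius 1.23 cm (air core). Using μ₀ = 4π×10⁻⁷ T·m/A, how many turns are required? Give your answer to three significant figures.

A = πr² = π(1.230×10^-2 m)² = 4.753×10^-4 m².
From L = μ₀N²A/ℓ, N = √(Lℓ / (μ₀A)).
N = √[(7.340×10^-3)(0.813) / ((4π×10⁻⁷)×4.753×10^-4)] = √(9.991×10^6) ≈ 3160.9.

N ≈ 3160 turns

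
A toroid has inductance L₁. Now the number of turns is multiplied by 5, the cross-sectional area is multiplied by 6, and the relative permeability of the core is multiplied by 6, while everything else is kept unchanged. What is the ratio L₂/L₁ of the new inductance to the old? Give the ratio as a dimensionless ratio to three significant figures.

For a toroid, L ∝ μᵣN²A/R.
L₂/L₁ = (5)^2 × (6) × (6) = 900.

L₂/L₁ = 900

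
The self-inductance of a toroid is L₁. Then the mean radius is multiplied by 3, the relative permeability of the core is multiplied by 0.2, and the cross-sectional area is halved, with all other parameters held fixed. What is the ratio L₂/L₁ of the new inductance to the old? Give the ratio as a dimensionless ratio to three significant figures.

L₂/L₁ = 0.0333

For a toroid, L ∝ μᵣN²A/R.
L₂/L₁ = (3)^-1 × (0.2) × (0.5) = 0.0333.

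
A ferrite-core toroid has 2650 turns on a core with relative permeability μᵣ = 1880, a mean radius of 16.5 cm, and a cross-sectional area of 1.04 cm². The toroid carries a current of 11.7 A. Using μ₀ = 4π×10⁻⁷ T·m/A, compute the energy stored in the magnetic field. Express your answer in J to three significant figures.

U ≈ 114 J

L = μ₀μᵣN²A/(2πR) = (4π×10⁻⁷)(1880)(2650)²(1.040×10^-4)/(2π×0.165) = 1.664 H.
U = ½LI² = ½(1.664)(11.7)² = 113.9 J.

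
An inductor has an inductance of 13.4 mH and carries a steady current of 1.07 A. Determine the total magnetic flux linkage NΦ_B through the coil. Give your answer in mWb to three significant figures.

NΦ_B ≈ 14.3 mWb

From L = NΦ_B/I, the flux linkage is NΦ_B = LI.
NΦ_B = (1.340×10^-2 H)(1.07 A) = 1.434×10^-2 Wb.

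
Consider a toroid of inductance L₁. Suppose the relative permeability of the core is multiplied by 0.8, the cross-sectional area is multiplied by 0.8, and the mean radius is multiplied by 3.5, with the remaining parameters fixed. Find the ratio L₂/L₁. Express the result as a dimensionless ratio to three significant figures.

L₂/L₁ = 0.183

For a toroid, L ∝ μᵣN²A/R.
L₂/L₁ = (0.8) × (0.8) × (3.5)^-1 = 0.183.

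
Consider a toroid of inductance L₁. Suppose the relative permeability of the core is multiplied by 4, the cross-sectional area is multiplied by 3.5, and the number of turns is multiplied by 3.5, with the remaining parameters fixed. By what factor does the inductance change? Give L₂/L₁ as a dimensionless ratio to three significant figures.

L₂/L₁ = 172

For a toroid, L ∝ μᵣN²A/R.
L₂/L₁ = (4) × (3.5) × (3.5)^2 = 172.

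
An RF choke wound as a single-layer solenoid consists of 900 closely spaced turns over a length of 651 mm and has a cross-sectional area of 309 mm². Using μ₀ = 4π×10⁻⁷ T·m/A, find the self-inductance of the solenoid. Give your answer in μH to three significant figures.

L ≈ 483 μH

A = 309 mm² = 3.090×10^-4 m².
For a long solenoid, L = μ₀N²A/ℓ.
L = (4π×10⁻⁷)(900)²(3.090×10^-4)/(0.651 m) = 4.831×10^-4 H.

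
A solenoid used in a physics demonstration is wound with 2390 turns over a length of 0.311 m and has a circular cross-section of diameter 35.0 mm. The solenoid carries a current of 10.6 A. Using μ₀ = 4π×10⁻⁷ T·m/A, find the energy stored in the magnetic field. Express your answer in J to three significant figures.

A = π(d/2)² = π(1.750×10^-2 m)² = 9.621×10^-4 m².
L = μ₀N²A/ℓ = (4π×10⁻⁷)(2390)²(9.621×10^-4)/(0.311) = 2.221×10^-2 H.
U = ½LI² = ½(2.221×10^-2)(10.6)² = 1.248 J.

U ≈ 1.25 J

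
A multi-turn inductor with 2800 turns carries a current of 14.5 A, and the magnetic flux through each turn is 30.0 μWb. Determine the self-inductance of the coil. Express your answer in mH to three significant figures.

L ≈ 5.79 mH

Self-inductance is defined by L = NΦ_B/I (flux linkage over current).
L = (2800)(3.000×10^-5 Wb)/(14.5 A) = 5.793×10^-3 H.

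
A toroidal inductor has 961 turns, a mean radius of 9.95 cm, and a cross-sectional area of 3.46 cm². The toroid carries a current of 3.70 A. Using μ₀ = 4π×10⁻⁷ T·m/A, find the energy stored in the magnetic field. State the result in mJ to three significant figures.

L = μ₀N²A/(2πR) = (4π×10⁻⁷)(961)²(3.460×10^-4)/(2π×9.950×10^-2) = 6.423×10^-4 H.
U = ½LI² = ½(6.423×10^-4)(3.70)² = 4.396×10^-3 J.

U ≈ 4.40 mJ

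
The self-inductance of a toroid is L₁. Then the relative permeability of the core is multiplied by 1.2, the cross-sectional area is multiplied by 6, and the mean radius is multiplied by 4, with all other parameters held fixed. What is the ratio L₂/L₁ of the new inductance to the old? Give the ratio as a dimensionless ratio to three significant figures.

For a toroid, L ∝ μᵣN²A/R.
L₂/L₁ = (1.2) × (6) × (4)^-1 = 1.80.

L₂/L₁ = 1.80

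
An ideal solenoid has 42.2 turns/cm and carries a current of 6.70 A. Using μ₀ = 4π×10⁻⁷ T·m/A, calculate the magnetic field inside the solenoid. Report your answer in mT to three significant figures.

B ≈ 35.5 mT

Inside a long solenoid, B = μ₀nI.
B = (4π×10⁻⁷)(4.220×10^3 m⁻¹)(6.70 A) = 3.553×10^-2 T.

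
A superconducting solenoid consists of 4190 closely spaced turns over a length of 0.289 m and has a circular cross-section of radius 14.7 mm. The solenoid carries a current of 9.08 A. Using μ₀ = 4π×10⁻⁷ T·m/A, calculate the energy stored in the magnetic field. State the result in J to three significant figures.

U ≈ 2.14 J

A = πr² = π(1.470×10^-2 m)² = 6.789×10^-4 m².
L = μ₀N²A/ℓ = (4π×10⁻⁷)(4190)²(6.789×10^-4)/(0.289) = 5.182×10^-2 H.
U = ½LI² = ½(5.182×10^-2)(9.08)² = 2.136 J.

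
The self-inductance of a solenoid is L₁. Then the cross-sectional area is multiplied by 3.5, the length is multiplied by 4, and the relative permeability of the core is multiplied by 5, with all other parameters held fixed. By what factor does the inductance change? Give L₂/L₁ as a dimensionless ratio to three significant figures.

For a solenoid, L ∝ μᵣN²A/ℓ.
L₂/L₁ = (3.5) × (4)^-1 × (5) = 4.38.

L₂/L₁ = 4.38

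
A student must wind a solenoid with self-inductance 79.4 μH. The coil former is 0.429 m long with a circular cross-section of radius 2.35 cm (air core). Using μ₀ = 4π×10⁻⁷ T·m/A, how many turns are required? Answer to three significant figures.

A = πr² = π(2.350×10^-2 m)² = 1.7349×10^-3 m².
From L = μ₀N²A/ℓ, N = √(Lℓ / (μ₀A)).
N = √[(7.940×10^-5)(0.429) / ((4π×10⁻⁷)×1.7349×10^-3)] = √(1.562×10^4) ≈ 125.0.

N ≈ 125 turns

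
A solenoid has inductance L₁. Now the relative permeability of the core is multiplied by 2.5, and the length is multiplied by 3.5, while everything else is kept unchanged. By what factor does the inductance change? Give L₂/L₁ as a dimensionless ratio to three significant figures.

L₂/L₁ = 0.714

For a solenoid, L ∝ μᵣN²A/ℓ.
L₂/L₁ = (2.5) × (3.5)^-1 = 0.714.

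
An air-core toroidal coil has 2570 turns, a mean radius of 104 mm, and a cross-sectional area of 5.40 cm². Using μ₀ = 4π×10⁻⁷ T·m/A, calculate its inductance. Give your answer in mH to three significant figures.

For a thin toroid, L = μ₀N²A/(2πR).
L = (4π×10⁻⁷)(2570)²(5.400×10^-4) / (2π×0.104 m) = 6.859×10^-3 H.

L ≈ 6.86 mH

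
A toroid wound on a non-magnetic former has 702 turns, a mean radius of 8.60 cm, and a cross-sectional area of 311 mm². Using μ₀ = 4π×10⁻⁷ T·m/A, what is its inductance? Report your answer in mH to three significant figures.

L ≈ 0.356 mH

For a thin toroid, L = μ₀N²A/(2πR).
L = (4π×10⁻⁷)(702)²(3.110×10^-4) / (2π×8.600×10^-2 m) = 3.564×10^-4 H.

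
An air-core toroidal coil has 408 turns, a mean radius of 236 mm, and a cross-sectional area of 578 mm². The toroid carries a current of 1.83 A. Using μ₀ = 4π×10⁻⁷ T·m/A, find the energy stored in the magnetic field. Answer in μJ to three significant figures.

U ≈ 137 μJ

L = μ₀N²A/(2πR) = (4π×10⁻⁷)(408)²(5.780×10^-4)/(2π×0.236) = 8.154×10^-5 H.
U = ½LI² = ½(8.154×10^-5)(1.83)² = 1.365×10^-4 J.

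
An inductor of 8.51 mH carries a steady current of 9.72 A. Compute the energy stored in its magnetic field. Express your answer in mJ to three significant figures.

Stored magnetic energy: U = ½LI².
U = ½(8.510×10^-3 H)(9.72 A)² = 0.402 J.

U ≈ 402 mJ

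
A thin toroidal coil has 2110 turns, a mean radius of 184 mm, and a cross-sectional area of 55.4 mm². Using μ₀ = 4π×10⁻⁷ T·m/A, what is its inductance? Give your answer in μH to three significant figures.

L ≈ 268 μH

For a thin toroid, L = μ₀N²A/(2πR).
L = (4π×10⁻⁷)(2110)²(5.540×10^-5) / (2π×0.184 m) = 2.681×10^-4 H.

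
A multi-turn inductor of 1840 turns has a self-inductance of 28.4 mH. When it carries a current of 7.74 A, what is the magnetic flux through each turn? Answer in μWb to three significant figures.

From L = NΦ_B/I, the flux per turn is Φ_B = LI/N.
Φ_B = (2.840×10^-2 H)(7.74 A)/1840 = 1.1947×10^-4 Wb.

Φ_B ≈ 119 μWb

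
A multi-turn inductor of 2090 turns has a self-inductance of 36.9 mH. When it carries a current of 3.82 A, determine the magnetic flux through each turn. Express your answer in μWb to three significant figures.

Φ_B ≈ 67.4 μWb

From L = NΦ_B/I, the flux per turn is Φ_B = LI/N.
Φ_B = (3.690×10^-2 H)(3.82 A)/2090 = 6.744×10^-5 Wb.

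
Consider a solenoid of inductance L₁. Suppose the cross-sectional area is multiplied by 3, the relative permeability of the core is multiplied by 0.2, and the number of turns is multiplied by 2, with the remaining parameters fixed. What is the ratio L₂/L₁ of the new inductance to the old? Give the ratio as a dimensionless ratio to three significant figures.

L₂/L₁ = 2.40

For a solenoid, L ∝ μᵣN²A/ℓ.
L₂/L₁ = (3) × (0.2) × (2)^2 = 2.40.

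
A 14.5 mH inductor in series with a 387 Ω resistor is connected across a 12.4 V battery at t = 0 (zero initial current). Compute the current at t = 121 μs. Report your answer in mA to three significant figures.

I ≈ 30.8 mA

τ = L/R = 1.450×10^-2/387 = 3.747×10^-5 s; final current I_∞ = ε/R = 12.4/387 = 3.204×10^-2 A.
I(t) = I_∞(1 − e^(−t/τ)) with t/τ = 3.229.
I = (3.204×10^-2)(1 − e^(−3.229)) = 3.077×10^-2 A.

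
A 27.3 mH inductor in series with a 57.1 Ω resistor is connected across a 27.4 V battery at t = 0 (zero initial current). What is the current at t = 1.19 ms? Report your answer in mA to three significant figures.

τ = L/R = 2.730×10^-2/57.1 = 4.781×10^-4 s; final current I_∞ = ε/R = 27.4/57.1 = 0.4799 A.
I(t) = I_∞(1 − e^(−t/τ)) with t/τ = 2.489.
I = (0.4799)(1 − e^(−2.489)) = 0.44 A.

I ≈ 440 mA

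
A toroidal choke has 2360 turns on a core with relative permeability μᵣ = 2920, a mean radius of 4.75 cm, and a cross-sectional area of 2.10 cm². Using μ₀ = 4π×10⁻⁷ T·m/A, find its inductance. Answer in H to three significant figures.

For a thin toroid, L = μ₀μᵣN²A/(2πR).
L = (4π×10⁻⁷)(2920)(2360)²(2.100×10^-4) / (2π×4.750×10^-2 m) = 14.38 H.

L ≈ 14.4 H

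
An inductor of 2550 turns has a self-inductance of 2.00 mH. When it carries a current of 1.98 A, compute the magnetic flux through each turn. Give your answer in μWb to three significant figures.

From L = NΦ_B/I, the flux per turn is Φ_B = LI/N.
Φ_B = (2.000×10^-3 H)(1.98 A)/2550 = 1.553×10^-6 Wb.

Φ_B ≈ 1.55 μWb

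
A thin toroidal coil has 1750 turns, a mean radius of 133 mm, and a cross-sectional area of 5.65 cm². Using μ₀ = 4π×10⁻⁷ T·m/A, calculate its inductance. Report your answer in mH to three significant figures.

L ≈ 2.60 mH

For a thin toroid, L = μ₀N²A/(2πR).
L = (4π×10⁻⁷)(1750)²(5.650×10^-4) / (2π×0.133 m) = 2.602×10^-3 H.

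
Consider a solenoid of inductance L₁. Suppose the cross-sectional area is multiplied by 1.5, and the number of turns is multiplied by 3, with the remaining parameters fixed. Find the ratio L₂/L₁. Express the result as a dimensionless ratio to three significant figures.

L₂/L₁ = 13.5

For a solenoid, L ∝ μᵣN²A/ℓ.
L₂/L₁ = (1.5) × (3)^2 = 13.5.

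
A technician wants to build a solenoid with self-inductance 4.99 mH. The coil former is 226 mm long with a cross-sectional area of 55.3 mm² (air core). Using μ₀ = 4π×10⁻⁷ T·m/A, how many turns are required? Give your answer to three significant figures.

A = 55.3 mm² = 5.530×10^-5 m².
From L = μ₀N²A/ℓ, N = √(Lℓ / (μ₀A)).
N = √[(4.990×10^-3)(0.226) / ((4π×10⁻⁷)×5.530×10^-5)] = √(1.623×10^7) ≈ 4028.4.

N ≈ 4030 turns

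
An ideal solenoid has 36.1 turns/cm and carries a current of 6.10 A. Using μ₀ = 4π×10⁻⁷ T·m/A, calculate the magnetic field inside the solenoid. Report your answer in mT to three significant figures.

Inside a long solenoid, B = μ₀nI.
B = (4π×10⁻⁷)(3.610×10^3 m⁻¹)(6.10 A) = 2.767×10^-2 T.

B ≈ 27.7 mT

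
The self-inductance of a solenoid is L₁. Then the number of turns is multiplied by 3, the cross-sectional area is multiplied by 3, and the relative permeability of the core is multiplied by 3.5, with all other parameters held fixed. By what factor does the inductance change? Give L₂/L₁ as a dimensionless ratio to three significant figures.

L₂/L₁ = 94.5

For a solenoid, L ∝ μᵣN²A/ℓ.
L₂/L₁ = (3)^2 × (3) × (3.5) = 94.5.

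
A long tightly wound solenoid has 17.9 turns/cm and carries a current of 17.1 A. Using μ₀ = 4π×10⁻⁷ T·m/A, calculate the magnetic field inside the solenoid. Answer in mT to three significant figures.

Inside a long solenoid, B = μ₀nI.
B = (4π×10⁻⁷)(1.790×10^3 m⁻¹)(17.1 A) = 3.846×10^-2 T.

B ≈ 38.5 mT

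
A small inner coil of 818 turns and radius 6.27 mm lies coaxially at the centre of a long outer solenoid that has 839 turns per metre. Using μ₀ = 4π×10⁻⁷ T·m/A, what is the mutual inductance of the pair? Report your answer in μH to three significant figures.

M ≈ 107 μH

The outer solenoid produces a uniform field B₁ = μ₀n₁I₁ across the inner coil,
so the flux linkage is N₂Φ = N₂B₁A₂ = μ₀n₁N₂A₂·I₁, giving M = μ₀n₁N₂A₂.
A₂ = πr² = π(6.270×10^-3 m)² = 1.235×10^-4 m².
M = (4π×10⁻⁷)(839)(818)(1.235×10^-4) = 1.065×10^-4 H.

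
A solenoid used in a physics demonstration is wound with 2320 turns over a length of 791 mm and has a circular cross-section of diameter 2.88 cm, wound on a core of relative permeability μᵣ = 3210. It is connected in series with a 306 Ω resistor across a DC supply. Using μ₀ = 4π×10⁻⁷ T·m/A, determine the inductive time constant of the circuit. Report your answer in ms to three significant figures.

τ ≈ 58.4 ms

A = π(d/2)² = π(1.440×10^-2 m)² = 6.514×10^-4 m².
L = μ₀μᵣN²A/ℓ = (4π×10⁻⁷)(3210)(2320)²(6.514×10^-4)/(0.791) = 17.88 H.
τ = L/R = (17.88)/(306) = 5.843×10^-2 s.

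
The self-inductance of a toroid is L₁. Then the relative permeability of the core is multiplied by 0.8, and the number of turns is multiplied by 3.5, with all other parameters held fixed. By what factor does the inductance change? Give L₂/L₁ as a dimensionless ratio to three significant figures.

For a toroid, L ∝ μᵣN²A/R.
L₂/L₁ = (0.8) × (3.5)^2 = 9.80.

L₂/L₁ = 9.80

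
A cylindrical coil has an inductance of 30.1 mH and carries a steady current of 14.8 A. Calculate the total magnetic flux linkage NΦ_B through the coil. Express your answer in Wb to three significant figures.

From L = NΦ_B/I, the flux linkage is NΦ_B = LI.
NΦ_B = (3.010×10^-2 H)(14.8 A) = 0.44548 Wb.

NΦ_B ≈ 0.445 Wb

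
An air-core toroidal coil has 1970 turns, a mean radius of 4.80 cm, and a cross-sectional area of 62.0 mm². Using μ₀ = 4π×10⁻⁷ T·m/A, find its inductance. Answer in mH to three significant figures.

L ≈ 1.00 mH

For a thin toroid, L = μ₀N²A/(2πR).
L = (4π×10⁻⁷)(1970)²(6.200×10^-5) / (2π×4.800×10^-2 m) = 1.003×10^-3 H.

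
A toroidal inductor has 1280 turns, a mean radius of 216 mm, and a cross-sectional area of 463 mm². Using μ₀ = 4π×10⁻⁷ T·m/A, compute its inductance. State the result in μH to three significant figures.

For a thin toroid, L = μ₀N²A/(2πR).
L = (4π×10⁻⁷)(1280)²(4.630×10^-4) / (2π×0.216 m) = 7.024×10^-4 H.

L ≈ 702 μH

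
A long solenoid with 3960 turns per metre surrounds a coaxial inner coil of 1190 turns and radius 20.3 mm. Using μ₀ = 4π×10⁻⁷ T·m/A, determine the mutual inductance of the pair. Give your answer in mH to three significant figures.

The outer solenoid produces a uniform field B₁ = μ₀n₁I₁ across the inner coil,
so the flux linkage is N₂Φ = N₂B₁A₂ = μ₀n₁N₂A₂·I₁, giving M = μ₀n₁N₂A₂.
A₂ = πr² = π(2.030×10^-2 m)² = 1.2946×10^-3 m².
M = (4π×10⁻⁷)(3960)(1190)(1.2946×10^-3) = 7.666×10^-3 H.

M ≈ 7.67 mH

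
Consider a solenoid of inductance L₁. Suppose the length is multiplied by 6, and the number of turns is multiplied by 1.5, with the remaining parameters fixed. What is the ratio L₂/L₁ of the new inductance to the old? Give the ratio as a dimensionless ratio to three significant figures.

L₂/L₁ = 0.375

For a solenoid, L ∝ μᵣN²A/ℓ.
L₂/L₁ = (6)^-1 × (1.5)^2 = 0.375.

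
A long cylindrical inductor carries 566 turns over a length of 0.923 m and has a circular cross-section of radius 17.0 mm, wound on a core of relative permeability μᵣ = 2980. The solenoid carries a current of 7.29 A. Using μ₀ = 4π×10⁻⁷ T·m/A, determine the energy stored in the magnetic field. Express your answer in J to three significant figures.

U ≈ 31.4 J

A = πr² = π(1.700×10^-2 m)² = 9.079×10^-4 m².
L = μ₀μᵣN²A/ℓ = (4π×10⁻⁷)(2980)(566)²(9.079×10^-4)/(0.923) = 1.18 H.
U = ½LI² = ½(1.18)(7.29)² = 31.36 J.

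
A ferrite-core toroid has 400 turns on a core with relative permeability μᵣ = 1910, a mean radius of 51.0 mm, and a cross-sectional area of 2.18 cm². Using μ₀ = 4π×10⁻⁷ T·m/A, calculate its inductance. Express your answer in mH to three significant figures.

For a thin toroid, L = μ₀μᵣN²A/(2πR).
L = (4π×10⁻⁷)(1910)(400)²(2.180×10^-4) / (2π×5.100×10^-2 m) = 0.2613 H.

L ≈ 261 mH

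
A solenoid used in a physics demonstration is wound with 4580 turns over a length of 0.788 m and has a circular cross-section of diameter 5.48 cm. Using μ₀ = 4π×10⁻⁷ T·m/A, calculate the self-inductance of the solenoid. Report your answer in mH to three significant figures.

A = π(d/2)² = π(2.740×10^-2 m)² = 2.359×10^-3 m².
For a long solenoid, L = μ₀N²A/ℓ.
L = (4π×10⁻⁷)(4580)²(2.359×10^-3)/(0.788 m) = 7.890×10^-2 H.

L ≈ 78.9 mH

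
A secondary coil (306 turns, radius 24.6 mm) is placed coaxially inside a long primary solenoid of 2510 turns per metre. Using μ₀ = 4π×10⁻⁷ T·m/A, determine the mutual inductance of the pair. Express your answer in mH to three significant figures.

The outer solenoid produces a uniform field B₁ = μ₀n₁I₁ across the inner coil,
so the flux linkage is N₂Φ = N₂B₁A₂ = μ₀n₁N₂A₂·I₁, giving M = μ₀n₁N₂A₂.
A₂ = πr² = π(2.460×10^-2 m)² = 1.901×10^-3 m².
M = (4π×10⁻⁷)(2510)(306)(1.901×10^-3) = 1.83495×10^-3 H.

M ≈ 1.83 mH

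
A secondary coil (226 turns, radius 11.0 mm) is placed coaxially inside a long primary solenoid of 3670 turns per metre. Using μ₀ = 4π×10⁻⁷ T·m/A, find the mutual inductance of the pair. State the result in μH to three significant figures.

The outer solenoid produces a uniform field B₁ = μ₀n₁I₁ across the inner coil,
so the flux linkage is N₂Φ = N₂B₁A₂ = μ₀n₁N₂A₂·I₁, giving M = μ₀n₁N₂A₂.
A₂ = πr² = π(1.100×10^-2 m)² = 3.801×10^-4 m².
M = (4π×10⁻⁷)(3670)(226)(3.801×10^-4) = 3.962×10^-4 H.

M ≈ 396 μH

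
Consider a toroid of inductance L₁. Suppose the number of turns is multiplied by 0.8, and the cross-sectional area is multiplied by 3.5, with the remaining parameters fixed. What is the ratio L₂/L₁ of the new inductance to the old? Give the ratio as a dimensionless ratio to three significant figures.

For a toroid, L ∝ μᵣN²A/R.
L₂/L₁ = (0.8)^2 × (3.5) = 2.24.

L₂/L₁ = 2.24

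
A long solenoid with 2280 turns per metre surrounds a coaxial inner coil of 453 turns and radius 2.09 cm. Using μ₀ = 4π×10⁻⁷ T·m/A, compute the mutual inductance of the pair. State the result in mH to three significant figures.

The outer solenoid produces a uniform field B₁ = μ₀n₁I₁ across the inner coil,
so the flux linkage is N₂Φ = N₂B₁A₂ = μ₀n₁N₂A₂·I₁, giving M = μ₀n₁N₂A₂.
A₂ = πr² = π(2.090×10^-2 m)² = 1.372×10^-3 m².
M = (4π×10⁻⁷)(2280)(453)(1.372×10^-3) = 1.781×10^-3 H.

M ≈ 1.78 mH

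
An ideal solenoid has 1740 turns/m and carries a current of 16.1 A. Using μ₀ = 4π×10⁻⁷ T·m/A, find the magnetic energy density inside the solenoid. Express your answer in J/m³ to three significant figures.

u ≈ 493 J/m³

B = μ₀nI = (4π×10⁻⁷)(1.740×10^3)(16.1) = 3.520×10^-2 T.
u = B²/(2μ₀) = (3.520×10^-2)²/(2×4π×10⁻⁷) = 493.1 J/m³.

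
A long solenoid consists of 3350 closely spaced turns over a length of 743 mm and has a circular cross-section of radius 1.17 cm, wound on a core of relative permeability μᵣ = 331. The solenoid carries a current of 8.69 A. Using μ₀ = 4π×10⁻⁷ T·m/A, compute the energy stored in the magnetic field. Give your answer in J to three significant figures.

A = πr² = π(1.170×10^-2 m)² = 4.301×10^-4 m².
L = μ₀μᵣN²A/ℓ = (4π×10⁻⁷)(331)(3350)²(4.301×10^-4)/(0.743) = 2.702 H.
U = ½LI² = ½(2.702)(8.69)² = 102 J.

U ≈ 102 J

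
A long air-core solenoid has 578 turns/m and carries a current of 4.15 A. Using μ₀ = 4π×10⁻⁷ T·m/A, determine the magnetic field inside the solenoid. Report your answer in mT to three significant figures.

B ≈ 3.01 mT

Inside a long solenoid, B = μ₀nI.
B = (4π×10⁻⁷)(578 m⁻¹)(4.15 A) = 3.014×10^-3 T.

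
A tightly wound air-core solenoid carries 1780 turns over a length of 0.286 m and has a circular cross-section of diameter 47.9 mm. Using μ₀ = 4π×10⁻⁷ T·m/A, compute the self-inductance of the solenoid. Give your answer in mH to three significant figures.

L ≈ 25.1 mH

A = π(d/2)² = π(2.395×10^-2 m)² = 1.802×10^-3 m².
For a long solenoid, L = μ₀N²A/ℓ.
L = (4π×10⁻⁷)(1780)²(1.802×10^-3)/(0.286 m) = 2.509×10^-2 H.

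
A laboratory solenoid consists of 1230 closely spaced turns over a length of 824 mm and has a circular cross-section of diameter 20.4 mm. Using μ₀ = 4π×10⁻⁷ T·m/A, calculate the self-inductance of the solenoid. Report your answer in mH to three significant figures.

L ≈ 0.754 mH

A = π(d/2)² = π(1.020×10^-2 m)² = 3.269×10^-4 m².
For a long solenoid, L = μ₀N²A/ℓ.
L = (4π×10⁻⁷)(1230)²(3.269×10^-4)/(0.824 m) = 7.541×10^-4 H.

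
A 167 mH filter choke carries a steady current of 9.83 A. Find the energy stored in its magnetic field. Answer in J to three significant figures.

U ≈ 8.07 J

Stored magnetic energy: U = ½LI².
U = ½(0.167 H)(9.83 A)² = 8.069 J.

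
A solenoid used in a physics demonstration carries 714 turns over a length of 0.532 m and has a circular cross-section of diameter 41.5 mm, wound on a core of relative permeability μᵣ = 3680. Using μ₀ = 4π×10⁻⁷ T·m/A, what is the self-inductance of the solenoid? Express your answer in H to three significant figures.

L ≈ 5.99 H

A = π(d/2)² = π(2.075×10^-2 m)² = 1.353×10^-3 m².
For a long solenoid, L = μ₀μᵣN²A/ℓ.
L = (4π×10⁻⁷)(3680)(714)²(1.353×10^-3)/(0.532 m) = 5.994 H.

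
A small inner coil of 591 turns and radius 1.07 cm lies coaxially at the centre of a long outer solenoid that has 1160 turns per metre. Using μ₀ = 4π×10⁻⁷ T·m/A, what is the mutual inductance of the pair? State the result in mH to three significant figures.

M ≈ 0.310 mH

The outer solenoid produces a uniform field B₁ = μ₀n₁I₁ across the inner coil,
so the flux linkage is N₂Φ = N₂B₁A₂ = μ₀n₁N₂A₂·I₁, giving M = μ₀n₁N₂A₂.
A₂ = πr² = π(1.070×10^-2 m)² = 3.597×10^-4 m².
M = (4π×10⁻⁷)(1160)(591)(3.597×10^-4) = 3.099×10^-4 H.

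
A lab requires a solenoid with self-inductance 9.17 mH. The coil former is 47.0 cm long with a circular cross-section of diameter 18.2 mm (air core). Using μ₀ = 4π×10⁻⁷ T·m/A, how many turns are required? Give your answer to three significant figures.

N ≈ 3630 turns

A = π(d/2)² = π(9.100×10^-3 m)² = 2.602×10^-4 m².
From L = μ₀N²A/ℓ, N = √(Lℓ / (μ₀A)).
N = √[(9.170×10^-3)(0.47) / ((4π×10⁻⁷)×2.602×10^-4)] = √(1.318×10^7) ≈ 3630.9.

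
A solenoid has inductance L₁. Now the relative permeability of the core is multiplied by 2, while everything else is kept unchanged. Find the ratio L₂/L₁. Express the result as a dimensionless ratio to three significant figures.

For a solenoid, L ∝ μᵣN²A/ℓ.
L₂/L₁ = (2) = 2.00.

L₂/L₁ = 2.00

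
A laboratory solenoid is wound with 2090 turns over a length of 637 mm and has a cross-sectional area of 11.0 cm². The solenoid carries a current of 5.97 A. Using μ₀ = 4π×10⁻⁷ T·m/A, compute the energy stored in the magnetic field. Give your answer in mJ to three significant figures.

U ≈ 169 mJ

A = 11.0 cm² = 1.100×10^-3 m².
L = μ₀N²A/ℓ = (4π×10⁻⁷)(2090)²(1.100×10^-3)/(0.637) = 9.479×10^-3 H.
U = ½LI² = ½(9.479×10^-3)(5.97)² = 0.1689 J.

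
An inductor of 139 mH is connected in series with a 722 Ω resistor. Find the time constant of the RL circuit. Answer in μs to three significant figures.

τ = L/R = (0.139 H)/(722 Ω) = 1.925×10^-4 s.

τ ≈ 193 μs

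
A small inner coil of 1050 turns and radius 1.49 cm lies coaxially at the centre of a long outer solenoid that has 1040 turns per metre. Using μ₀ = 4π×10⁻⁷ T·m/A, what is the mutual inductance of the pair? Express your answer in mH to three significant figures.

The outer solenoid produces a uniform field B₁ = μ₀n₁I₁ across the inner coil,
so the flux linkage is N₂Φ = N₂B₁A₂ = μ₀n₁N₂A₂·I₁, giving M = μ₀n₁N₂A₂.
A₂ = πr² = π(1.490×10^-2 m)² = 6.9746×10^-4 m².
M = (4π×10⁻⁷)(1040)(1050)(6.9746×10^-4) = 9.571×10^-4 H.

M ≈ 0.957 mH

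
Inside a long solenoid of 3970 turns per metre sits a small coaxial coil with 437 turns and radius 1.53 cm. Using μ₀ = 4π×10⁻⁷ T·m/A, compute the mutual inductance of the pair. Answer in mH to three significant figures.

The outer solenoid produces a uniform field B₁ = μ₀n₁I₁ across the inner coil,
so the flux linkage is N₂Φ = N₂B₁A₂ = μ₀n₁N₂A₂·I₁, giving M = μ₀n₁N₂A₂.
A₂ = πr² = π(1.530×10^-2 m)² = 7.354×10^-4 m².
M = (4π×10⁻⁷)(3970)(437)(7.354×10^-4) = 1.603×10^-3 H.

M ≈ 1.60 mH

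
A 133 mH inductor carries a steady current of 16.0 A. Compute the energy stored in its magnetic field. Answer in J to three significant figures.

Stored magnetic energy: U = ½LI².
U = ½(0.133 H)(16.0 A)² = 17.02 J.

U ≈ 17.0 J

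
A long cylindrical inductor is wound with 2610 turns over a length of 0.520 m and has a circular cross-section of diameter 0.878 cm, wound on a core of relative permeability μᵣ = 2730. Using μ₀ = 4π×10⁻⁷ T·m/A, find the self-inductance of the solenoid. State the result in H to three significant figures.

A = π(d/2)² = π(4.390×10^-3 m)² = 6.0545×10^-5 m².
For a long solenoid, L = μ₀μᵣN²A/ℓ.
L = (4π×10⁻⁷)(2730)(2610)²(6.0545×10^-5)/(0.52 m) = 2.721 H.

L ≈ 2.72 H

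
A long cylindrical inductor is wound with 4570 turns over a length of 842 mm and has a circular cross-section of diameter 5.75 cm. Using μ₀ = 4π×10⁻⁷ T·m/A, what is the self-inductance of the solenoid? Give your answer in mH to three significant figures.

L ≈ 80.9 mH

A = π(d/2)² = π(2.875×10^-2 m)² = 2.597×10^-3 m².
For a long solenoid, L = μ₀N²A/ℓ.
L = (4π×10⁻⁷)(4570)²(2.597×10^-3)/(0.842 m) = 8.094×10^-2 H.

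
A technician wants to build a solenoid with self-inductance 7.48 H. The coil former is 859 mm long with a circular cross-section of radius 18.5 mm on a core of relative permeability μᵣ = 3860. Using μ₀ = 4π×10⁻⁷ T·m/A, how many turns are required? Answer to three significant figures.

A = πr² = π(1.850×10^-2 m)² = 1.075×10^-3 m².
From L = μ₀μᵣN²A/ℓ, N = √(Lℓ / (μ₀μᵣA)).
N = √[(7.48)(0.859) / ((4π×10⁻⁷)(3860)×1.075×10^-3)] = √(1.232×10^6) ≈ 1109.9.

N ≈ 1110 turns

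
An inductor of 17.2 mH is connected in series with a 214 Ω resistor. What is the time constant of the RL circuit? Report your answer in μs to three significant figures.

τ ≈ 80.4 μs

τ = L/R = (1.720×10^-2 H)/(214 Ω) = 8.037×10^-5 s.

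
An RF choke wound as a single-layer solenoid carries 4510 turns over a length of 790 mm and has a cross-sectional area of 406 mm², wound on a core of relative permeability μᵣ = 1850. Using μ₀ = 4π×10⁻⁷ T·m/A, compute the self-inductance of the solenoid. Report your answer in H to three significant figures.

A = 406 mm² = 4.060×10^-4 m².
For a long solenoid, L = μ₀μᵣN²A/ℓ.
L = (4π×10⁻⁷)(1850)(4510)²(4.060×10^-4)/(0.79 m) = 24.3 H.

L ≈ 24.3 H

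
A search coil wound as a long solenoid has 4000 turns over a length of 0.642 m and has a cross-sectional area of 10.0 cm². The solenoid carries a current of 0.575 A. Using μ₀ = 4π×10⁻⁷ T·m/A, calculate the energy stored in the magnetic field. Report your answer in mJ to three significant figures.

U ≈ 5.18 mJ

A = 10.0 cm² = 1.000×10^-3 m².
L = μ₀N²A/ℓ = (4π×10⁻⁷)(4000)²(1.000×10^-3)/(0.642) = 3.132×10^-2 H.
U = ½LI² = ½(3.132×10^-2)(0.575)² = 5.177×10^-3 J.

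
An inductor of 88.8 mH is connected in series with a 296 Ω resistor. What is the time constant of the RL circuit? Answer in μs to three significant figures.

τ = L/R = (8.880×10^-2 H)/(296 Ω) = 3.000×10^-4 s.

τ ≈ 300 μs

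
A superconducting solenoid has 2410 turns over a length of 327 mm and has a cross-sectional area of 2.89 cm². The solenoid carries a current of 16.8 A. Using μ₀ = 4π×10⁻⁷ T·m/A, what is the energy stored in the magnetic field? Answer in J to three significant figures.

U ≈ 0.910 J

A = 2.89 cm² = 2.890×10^-4 m².
L = μ₀N²A/ℓ = (4π×10⁻⁷)(2410)²(2.890×10^-4)/(0.327) = 6.451×10^-3 H.
U = ½LI² = ½(6.451×10^-3)(16.8)² = 0.9103 J.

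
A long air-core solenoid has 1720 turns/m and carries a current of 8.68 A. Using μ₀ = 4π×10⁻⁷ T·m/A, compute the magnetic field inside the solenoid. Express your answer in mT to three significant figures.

Inside a long solenoid, B = μ₀nI.
B = (4π×10⁻⁷)(1.720×10^3 m⁻¹)(8.68 A) = 1.876×10^-2 T.

B ≈ 18.8 mT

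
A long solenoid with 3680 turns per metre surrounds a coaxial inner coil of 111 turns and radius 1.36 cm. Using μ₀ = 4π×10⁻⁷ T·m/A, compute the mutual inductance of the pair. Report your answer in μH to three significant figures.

The outer solenoid produces a uniform field B₁ = μ₀n₁I₁ across the inner coil,
so the flux linkage is N₂Φ = N₂B₁A₂ = μ₀n₁N₂A₂·I₁, giving M = μ₀n₁N₂A₂.
A₂ = πr² = π(1.360×10^-2 m)² = 5.811×10^-4 m².
M = (4π×10⁻⁷)(3680)(111)(5.811×10^-4) = 2.983×10^-4 H.

M ≈ 298 μH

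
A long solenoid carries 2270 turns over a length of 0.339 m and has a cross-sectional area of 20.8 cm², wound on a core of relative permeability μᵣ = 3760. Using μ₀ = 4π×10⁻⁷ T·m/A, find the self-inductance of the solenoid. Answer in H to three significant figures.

A = 20.8 cm² = 2.080×10^-3 m².
For a long solenoid, L = μ₀μᵣN²A/ℓ.
L = (4π×10⁻⁷)(3760)(2270)²(2.080×10^-3)/(0.339 m) = 149.4 H.

L ≈ 149 H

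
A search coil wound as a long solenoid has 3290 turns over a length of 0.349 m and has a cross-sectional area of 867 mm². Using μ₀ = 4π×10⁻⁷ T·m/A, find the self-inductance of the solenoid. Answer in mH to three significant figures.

A = 867 mm² = 8.670×10^-4 m².
For a long solenoid, L = μ₀N²A/ℓ.
L = (4π×10⁻⁷)(3290)²(8.670×10^-4)/(0.349 m) = 3.379×10^-2 H.

L ≈ 33.8 mH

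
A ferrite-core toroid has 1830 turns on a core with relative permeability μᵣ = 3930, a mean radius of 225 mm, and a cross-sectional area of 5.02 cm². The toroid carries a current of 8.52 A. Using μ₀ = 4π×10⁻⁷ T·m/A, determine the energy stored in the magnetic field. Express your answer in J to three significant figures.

L = μ₀μᵣN²A/(2πR) = (4π×10⁻⁷)(3930)(1830)²(5.020×10^-4)/(2π×0.225) = 5.873 H.
U = ½LI² = ½(5.873)(8.52)² = 213.2 J.

U ≈ 213 J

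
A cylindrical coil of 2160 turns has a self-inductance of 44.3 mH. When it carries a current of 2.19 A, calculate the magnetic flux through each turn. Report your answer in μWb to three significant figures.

Φ_B ≈ 44.9 μWb

From L = NΦ_B/I, the flux per turn is Φ_B = LI/N.
Φ_B = (4.430×10^-2 H)(2.19 A)/2160 = 4.492×10^-5 Wb.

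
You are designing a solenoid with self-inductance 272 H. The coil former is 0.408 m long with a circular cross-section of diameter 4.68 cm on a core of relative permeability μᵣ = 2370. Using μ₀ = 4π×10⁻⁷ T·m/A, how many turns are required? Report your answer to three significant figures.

N ≈ 4650 turns

A = π(d/2)² = π(2.340×10^-2 m)² = 1.720×10^-3 m².
From L = μ₀μᵣN²A/ℓ, N = √(Lℓ / (μ₀μᵣA)).
N = √[(272)(0.408) / ((4π×10⁻⁷)(2370)×1.720×10^-3)] = √(2.166×10^7) ≈ 4654.2.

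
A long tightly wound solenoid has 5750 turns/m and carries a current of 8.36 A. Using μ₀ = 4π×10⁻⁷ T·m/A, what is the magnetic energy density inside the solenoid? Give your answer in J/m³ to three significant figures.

B = μ₀nI = (4π×10⁻⁷)(5.750×10^3)(8.36) = 6.041×10^-2 T.
u = B²/(2μ₀) = (6.041×10^-2)²/(2×4π×10⁻⁷) = 1.452×10^3 J/m³.

u ≈ 1450 J/m³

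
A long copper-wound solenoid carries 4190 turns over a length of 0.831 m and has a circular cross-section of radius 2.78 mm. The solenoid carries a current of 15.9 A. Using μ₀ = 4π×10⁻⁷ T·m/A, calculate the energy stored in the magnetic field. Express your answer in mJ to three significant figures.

A = πr² = π(2.780×10^-3 m)² = 2.428×10^-5 m².
L = μ₀N²A/ℓ = (4π×10⁻⁷)(4190)²(2.428×10^-5)/(0.831) = 6.446×10^-4 H.
U = ½LI² = ½(6.446×10^-4)(15.9)² = 8.148×10^-2 J.

U ≈ 81.5 mJ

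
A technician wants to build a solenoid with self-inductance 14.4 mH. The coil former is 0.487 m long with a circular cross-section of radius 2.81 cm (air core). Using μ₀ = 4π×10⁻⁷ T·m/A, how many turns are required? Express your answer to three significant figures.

A = πr² = π(2.810×10^-2 m)² = 2.481×10^-3 m².
From L = μ₀N²A/ℓ, N = √(Lℓ / (μ₀A)).
N = √[(1.440×10^-2)(0.487) / ((4π×10⁻⁷)×2.481×10^-3)] = √(2.250×10^6) ≈ 1499.9.

N ≈ 1500 turns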